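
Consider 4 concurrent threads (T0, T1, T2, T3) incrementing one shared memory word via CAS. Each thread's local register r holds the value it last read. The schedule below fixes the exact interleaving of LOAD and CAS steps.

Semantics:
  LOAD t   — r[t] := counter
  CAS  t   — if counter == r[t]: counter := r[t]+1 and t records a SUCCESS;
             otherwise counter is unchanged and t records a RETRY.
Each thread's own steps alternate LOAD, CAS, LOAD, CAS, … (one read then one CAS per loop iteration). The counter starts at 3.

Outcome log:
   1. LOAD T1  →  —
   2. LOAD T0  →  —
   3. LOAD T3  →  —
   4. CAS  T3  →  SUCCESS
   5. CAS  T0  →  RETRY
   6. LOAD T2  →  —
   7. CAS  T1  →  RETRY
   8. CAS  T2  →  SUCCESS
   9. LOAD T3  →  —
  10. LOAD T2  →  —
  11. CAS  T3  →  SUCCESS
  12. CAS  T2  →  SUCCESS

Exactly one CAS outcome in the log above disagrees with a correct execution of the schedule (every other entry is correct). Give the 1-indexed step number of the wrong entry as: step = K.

Correct run:
   1) LOAD T1:  M=3  r_T1=3
   2) LOAD T0:  M=3  r_T0=3
   3) LOAD T3:  M=3  r_T3=3
   4) CAS  T3:  M=4  r_T3=3 ✓
   5) CAS  T0:  M=4  r_T0=3 ✗
   6) LOAD T2:  M=4  r_T2=4
   7) CAS  T1:  M=4  r_T1=3 ✗
   8) CAS  T2:  M=5  r_T2=4 ✓
   9) LOAD T3:  M=5  r_T3=5
  10) LOAD T2:  M=5  r_T2=5
  11) CAS  T3:  M=6  r_T3=5 ✓
  12) CAS  T2:  M=6  r_T2=5 ✗
Mismatch at 12.

step = 12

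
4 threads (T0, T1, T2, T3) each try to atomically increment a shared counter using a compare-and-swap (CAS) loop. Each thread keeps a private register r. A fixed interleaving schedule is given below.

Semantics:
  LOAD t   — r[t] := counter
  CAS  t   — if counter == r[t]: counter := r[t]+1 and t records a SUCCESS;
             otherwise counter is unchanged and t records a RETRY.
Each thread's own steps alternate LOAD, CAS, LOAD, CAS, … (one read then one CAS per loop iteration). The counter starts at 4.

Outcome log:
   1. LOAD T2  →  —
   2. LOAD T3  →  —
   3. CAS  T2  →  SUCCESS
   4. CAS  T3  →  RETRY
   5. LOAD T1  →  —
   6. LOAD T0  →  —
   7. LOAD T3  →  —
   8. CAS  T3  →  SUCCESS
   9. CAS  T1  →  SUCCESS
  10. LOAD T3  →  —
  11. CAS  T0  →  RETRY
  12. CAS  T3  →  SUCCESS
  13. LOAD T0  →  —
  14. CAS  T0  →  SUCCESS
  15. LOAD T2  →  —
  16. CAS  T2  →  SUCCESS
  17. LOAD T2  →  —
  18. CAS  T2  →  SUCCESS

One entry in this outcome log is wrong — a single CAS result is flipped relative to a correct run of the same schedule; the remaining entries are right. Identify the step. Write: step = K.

Reference trace:
   1) LOAD T2:  M=4  r_T2=4
   2) LOAD T3:  M=4  r_T3=4
   3) CAS  T2:  M=5  r_T2=4 ✓
   4) CAS  T3:  M=5  r_T3=4 ✗
   5) LOAD T1:  M=5  r_T1=5
   6) LOAD T0:  M=5  r_T0=5
   7) LOAD T3:  M=5  r_T3=5
   8) CAS  T3:  M=6  r_T3=5 ✓
   9) CAS  T1:  M=6  r_T1=5 ✗
  10) LOAD T3:  M=6  r_T3=6
  11) CAS  T0:  M=6  r_T0=5 ✗
  12) CAS  T3:  M=7  r_T3=6 ✓
  13) LOAD T0:  M=7  r_T0=7
  14) CAS  T0:  M=8  r_T0=7 ✓
  15) LOAD T2:  M=8  r_T2=8
  16) CAS  T2:  M=9  r_T2=8 ✓
  17) LOAD T2:  M=9  r_T2=9
  18) CAS  T2:  M=10  r_T2=9 ✓
Mismatch at 9.

step = 9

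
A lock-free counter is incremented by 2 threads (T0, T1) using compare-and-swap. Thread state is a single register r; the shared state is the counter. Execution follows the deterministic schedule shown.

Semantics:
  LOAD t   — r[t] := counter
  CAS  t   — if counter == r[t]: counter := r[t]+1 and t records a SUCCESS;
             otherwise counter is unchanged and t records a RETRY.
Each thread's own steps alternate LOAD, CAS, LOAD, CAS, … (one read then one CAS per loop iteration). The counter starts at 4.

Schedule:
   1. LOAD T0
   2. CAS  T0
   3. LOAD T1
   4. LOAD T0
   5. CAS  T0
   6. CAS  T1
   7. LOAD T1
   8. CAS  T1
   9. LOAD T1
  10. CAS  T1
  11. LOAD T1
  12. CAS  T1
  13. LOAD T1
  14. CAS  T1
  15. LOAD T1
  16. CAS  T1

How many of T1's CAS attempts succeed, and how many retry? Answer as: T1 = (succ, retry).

1. LOAD T0 → mem=4 r[T0]=4 [LOAD]
2. CAS T0 → mem=5 r[T0]=4 [OK]
3. LOAD T1 → mem=5 r[T1]=5 [LOAD]
4. LOAD T0 → mem=5 r[T0]=5 [LOAD]
5. CAS T0 → mem=6 r[T0]=5 [OK]
6. CAS T1 → mem=6 r[T1]=5 [RETRY]
7. LOAD T1 → mem=6 r[T1]=6 [LOAD]
8. CAS T1 → mem=7 r[T1]=6 [OK]
9. LOAD T1 → mem=7 r[T1]=7 [LOAD]
10. CAS T1 → mem=8 r[T1]=7 [OK]
11. LOAD T1 → mem=8 r[T1]=8 [LOAD]
12. CAS T1 → mem=9 r[T1]=8 [OK]
13. LOAD T1 → mem=9 r[T1]=9 [LOAD]
14. CAS T1 → mem=10 r[T1]=9 [OK]
15. LOAD T1 → mem=10 r[T1]=10 [LOAD]
16. CAS T1 → mem=11 r[T1]=10 [OK]

T1 = (5, 1)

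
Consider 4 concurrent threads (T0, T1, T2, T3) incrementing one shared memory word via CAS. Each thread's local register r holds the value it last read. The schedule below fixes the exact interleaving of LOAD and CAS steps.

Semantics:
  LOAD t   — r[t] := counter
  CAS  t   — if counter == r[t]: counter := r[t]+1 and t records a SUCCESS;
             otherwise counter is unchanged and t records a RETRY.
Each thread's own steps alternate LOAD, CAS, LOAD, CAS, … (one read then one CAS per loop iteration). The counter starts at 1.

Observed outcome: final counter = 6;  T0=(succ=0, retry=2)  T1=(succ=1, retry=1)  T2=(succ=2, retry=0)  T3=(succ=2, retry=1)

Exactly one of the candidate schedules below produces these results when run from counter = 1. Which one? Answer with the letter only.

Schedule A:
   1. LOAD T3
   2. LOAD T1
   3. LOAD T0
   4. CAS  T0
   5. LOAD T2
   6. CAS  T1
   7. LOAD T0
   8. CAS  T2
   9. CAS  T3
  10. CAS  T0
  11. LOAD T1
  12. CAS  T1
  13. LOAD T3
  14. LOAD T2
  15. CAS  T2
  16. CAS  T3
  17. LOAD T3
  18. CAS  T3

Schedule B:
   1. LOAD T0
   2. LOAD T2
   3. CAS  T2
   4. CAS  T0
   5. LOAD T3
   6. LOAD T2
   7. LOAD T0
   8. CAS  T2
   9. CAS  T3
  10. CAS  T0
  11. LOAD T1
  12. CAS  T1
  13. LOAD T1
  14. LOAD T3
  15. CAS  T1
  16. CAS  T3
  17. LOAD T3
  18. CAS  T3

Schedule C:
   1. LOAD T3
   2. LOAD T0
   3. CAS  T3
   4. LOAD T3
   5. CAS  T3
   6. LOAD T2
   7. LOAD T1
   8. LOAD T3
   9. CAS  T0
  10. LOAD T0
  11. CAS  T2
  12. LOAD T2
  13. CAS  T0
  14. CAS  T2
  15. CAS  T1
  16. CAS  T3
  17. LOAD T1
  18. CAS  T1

Run C:
   1) LOAD T3:  M=1  r_T3=1
   2) LOAD T0:  M=1  r_T0=1
   3) CAS  T3:  M=2  r_T3=1 ✓
   4) LOAD T3:  M=2  r_T3=2
   5) CAS  T3:  M=3  r_T3=2 ✓
   6) LOAD T2:  M=3  r_T2=3
   7) LOAD T1:  M=3  r_T1=3
   8) LOAD T3:  M=3  r_T3=3
   9) CAS  T0:  M=3  r_T0=1 ✗
  10) LOAD T0:  M=3  r_T0=3
  11) CAS  T2:  M=4  r_T2=3 ✓
  12) LOAD T2:  M=4  r_T2=4
  13) CAS  T0:  M=4  r_T0=3 ✗
  14) CAS  T2:  M=5  r_T2=4 ✓
  15) CAS  T1:  M=5  r_T1=3 ✗
  16) CAS  T3:  M=5  r_T3=3 ✗
  17) LOAD T1:  M=5  r_T1=5
  18) CAS  T1:  M=6  r_T1=5 ✓

C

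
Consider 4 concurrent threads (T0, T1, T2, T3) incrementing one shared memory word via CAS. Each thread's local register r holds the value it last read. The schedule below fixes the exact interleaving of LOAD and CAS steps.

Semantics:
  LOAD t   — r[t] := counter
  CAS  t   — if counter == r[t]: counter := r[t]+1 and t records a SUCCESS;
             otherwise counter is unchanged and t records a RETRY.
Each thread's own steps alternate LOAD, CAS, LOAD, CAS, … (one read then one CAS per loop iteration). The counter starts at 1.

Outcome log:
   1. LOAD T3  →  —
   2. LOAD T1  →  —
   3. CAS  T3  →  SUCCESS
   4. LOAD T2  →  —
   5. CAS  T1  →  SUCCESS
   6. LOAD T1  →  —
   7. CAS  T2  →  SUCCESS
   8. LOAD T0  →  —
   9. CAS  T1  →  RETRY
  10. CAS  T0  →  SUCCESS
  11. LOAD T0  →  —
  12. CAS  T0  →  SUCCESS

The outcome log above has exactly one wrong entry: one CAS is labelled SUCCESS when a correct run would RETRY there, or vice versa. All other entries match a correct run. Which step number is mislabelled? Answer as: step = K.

step = 5

Reference trace:
1. LOAD T3 → mem=1 r[T3]=1 [LOAD]
2. LOAD T1 → mem=1 r[T1]=1 [LOAD]
3. CAS T3 → mem=2 r[T3]=1 [OK]
4. LOAD T2 → mem=2 r[T2]=2 [LOAD]
5. CAS T1 → mem=2 r[T1]=1 [RETRY]
6. LOAD T1 → mem=2 r[T1]=2 [LOAD]
7. CAS T2 → mem=3 r[T2]=2 [OK]
8. LOAD T0 → mem=3 r[T0]=3 [LOAD]
9. CAS T1 → mem=3 r[T1]=2 [RETRY]
10. CAS T0 → mem=4 r[T0]=3 [OK]
11. LOAD T0 → mem=4 r[T0]=4 [LOAD]
12. CAS T0 → mem=5 r[T0]=4 [OK]
Log disagrees first at step 5.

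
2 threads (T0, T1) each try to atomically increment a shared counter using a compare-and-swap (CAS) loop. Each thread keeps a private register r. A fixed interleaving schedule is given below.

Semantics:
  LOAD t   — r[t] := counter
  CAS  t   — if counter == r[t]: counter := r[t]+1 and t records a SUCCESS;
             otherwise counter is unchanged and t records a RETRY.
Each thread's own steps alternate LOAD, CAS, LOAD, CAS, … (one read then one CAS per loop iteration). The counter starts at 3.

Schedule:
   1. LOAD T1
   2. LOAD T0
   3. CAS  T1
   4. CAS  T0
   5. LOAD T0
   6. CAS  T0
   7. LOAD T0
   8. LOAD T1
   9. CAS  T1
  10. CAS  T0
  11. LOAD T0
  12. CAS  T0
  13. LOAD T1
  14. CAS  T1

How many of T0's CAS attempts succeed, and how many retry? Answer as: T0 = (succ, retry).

T0 = (2, 2)

#1 T1 reads 3
#2 T0 reads 3
#3 T1 CAS(3→4) writes; counter now 4
#4 T0 CAS(3→4) fails; counter now 4
#5 T0 reads 4
#6 T0 CAS(4→5) writes; counter now 5
#7 T0 reads 5
#8 T1 reads 5
#9 T1 CAS(5→6) writes; counter now 6
#10 T0 CAS(5→6) fails; counter now 6
#11 T0 reads 6
#12 T0 CAS(6→7) writes; counter now 7
#13 T1 reads 7
#14 T1 CAS(7→8) writes; counter now 8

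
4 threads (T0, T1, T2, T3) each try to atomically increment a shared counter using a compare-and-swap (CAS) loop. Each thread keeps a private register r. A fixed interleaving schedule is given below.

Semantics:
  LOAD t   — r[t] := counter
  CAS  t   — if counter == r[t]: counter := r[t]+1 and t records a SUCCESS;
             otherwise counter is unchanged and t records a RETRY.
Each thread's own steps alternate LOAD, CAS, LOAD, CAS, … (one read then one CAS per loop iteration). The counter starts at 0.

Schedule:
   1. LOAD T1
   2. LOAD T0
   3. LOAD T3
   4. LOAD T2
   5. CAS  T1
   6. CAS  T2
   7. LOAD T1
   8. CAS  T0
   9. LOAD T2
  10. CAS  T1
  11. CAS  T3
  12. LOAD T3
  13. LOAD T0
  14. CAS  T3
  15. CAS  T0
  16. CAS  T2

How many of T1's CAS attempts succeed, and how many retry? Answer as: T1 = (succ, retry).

T1 = (2, 0)

#1 T1 reads 0
#2 T0 reads 0
#3 T3 reads 0
#4 T2 reads 0
#5 T1 CAS(0→1) writes; counter now 1
#6 T2 CAS(0→1) fails; counter now 1
#7 T1 reads 1
#8 T0 CAS(0→1) fails; counter now 1
#9 T2 reads 1
#10 T1 CAS(1→2) writes; counter now 2
#11 T3 CAS(0→1) fails; counter now 2
#12 T3 reads 2
#13 T0 reads 2
#14 T3 CAS(2→3) writes; counter now 3
#15 T0 CAS(2→3) fails; counter now 3
#16 T2 CAS(1→2) fails; counter now 3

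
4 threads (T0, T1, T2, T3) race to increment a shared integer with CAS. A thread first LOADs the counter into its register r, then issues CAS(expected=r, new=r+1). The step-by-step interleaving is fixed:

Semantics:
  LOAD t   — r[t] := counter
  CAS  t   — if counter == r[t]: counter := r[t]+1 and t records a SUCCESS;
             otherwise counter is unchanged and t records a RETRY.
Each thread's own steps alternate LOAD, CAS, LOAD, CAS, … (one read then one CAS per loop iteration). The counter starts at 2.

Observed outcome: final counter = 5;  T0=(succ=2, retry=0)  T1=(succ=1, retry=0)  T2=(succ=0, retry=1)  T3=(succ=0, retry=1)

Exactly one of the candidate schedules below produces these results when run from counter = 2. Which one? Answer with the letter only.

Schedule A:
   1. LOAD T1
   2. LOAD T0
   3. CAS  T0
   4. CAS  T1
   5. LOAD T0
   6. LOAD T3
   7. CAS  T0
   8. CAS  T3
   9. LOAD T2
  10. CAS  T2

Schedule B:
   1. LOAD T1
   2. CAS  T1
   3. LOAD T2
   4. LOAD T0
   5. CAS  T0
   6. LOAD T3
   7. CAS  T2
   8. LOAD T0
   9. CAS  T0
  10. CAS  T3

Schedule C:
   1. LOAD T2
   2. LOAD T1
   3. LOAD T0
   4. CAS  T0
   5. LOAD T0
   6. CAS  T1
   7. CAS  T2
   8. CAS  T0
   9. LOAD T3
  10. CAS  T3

Run B:
1. LOAD T1 → mem=2 r[T1]=2 [LOAD]
2. CAS T1 → mem=3 r[T1]=2 [OK]
3. LOAD T2 → mem=3 r[T2]=3 [LOAD]
4. LOAD T0 → mem=3 r[T0]=3 [LOAD]
5. CAS T0 → mem=4 r[T0]=3 [OK]
6. LOAD T3 → mem=4 r[T3]=4 [LOAD]
7. CAS T2 → mem=4 r[T2]=3 [RETRY]
8. LOAD T0 → mem=4 r[T0]=4 [LOAD]
9. CAS T0 → mem=5 r[T0]=4 [OK]
10. CAS T3 → mem=5 r[T3]=4 [RETRY]

B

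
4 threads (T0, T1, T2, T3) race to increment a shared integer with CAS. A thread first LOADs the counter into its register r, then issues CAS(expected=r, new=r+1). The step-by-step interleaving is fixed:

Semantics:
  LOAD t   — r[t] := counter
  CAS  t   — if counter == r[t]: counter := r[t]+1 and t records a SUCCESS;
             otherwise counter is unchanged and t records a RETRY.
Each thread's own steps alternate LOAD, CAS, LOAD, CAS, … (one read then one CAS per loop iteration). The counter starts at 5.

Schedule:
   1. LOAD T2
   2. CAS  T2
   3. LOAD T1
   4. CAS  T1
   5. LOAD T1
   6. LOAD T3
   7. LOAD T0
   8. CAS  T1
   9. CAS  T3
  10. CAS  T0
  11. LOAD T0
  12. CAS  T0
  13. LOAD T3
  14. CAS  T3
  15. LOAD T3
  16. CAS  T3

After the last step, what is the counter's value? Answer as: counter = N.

T2 LOAD — after: cnt=5, r=5 — load
T2 CAS — after: cnt=6, r=5 — ok
T1 LOAD — after: cnt=6, r=6 — load
T1 CAS — after: cnt=7, r=6 — ok
T1 LOAD — after: cnt=7, r=7 — load
T3 LOAD — after: cnt=7, r=7 — load
T0 LOAD — after: cnt=7, r=7 — load
T1 CAS — after: cnt=8, r=7 — ok
T3 CAS — after: cnt=8, r=7 — retry
T0 CAS — after: cnt=8, r=7 — retry
T0 LOAD — after: cnt=8, r=8 — load
T0 CAS — after: cnt=9, r=8 — ok
T3 LOAD — after: cnt=9, r=9 — load
T3 CAS — after: cnt=10, r=9 — ok
T3 LOAD — after: cnt=10, r=10 — load
T3 CAS — after: cnt=11, r=10 — ok

counter = 11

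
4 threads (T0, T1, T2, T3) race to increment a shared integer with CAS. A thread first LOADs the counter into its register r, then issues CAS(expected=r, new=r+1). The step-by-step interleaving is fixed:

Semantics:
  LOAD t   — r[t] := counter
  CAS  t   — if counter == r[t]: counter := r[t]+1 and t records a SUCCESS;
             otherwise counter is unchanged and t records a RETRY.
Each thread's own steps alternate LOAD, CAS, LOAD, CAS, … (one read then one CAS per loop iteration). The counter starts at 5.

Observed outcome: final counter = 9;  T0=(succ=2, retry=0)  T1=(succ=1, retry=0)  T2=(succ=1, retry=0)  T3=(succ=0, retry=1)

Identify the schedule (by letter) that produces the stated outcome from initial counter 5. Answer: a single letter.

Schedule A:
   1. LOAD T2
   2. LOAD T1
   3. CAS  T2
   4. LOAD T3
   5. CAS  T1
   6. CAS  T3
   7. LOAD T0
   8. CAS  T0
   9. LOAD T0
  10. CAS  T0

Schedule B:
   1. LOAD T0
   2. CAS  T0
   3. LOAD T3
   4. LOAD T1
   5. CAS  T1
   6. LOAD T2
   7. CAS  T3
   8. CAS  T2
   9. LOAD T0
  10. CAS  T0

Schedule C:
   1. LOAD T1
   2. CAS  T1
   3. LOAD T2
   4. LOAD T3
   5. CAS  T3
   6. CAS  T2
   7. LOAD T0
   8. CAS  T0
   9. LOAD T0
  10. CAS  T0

Tracing schedule B:
1. LOAD T0 → mem=5 r[T0]=5 [LOAD]
2. CAS T0 → mem=6 r[T0]=5 [OK]
3. LOAD T3 → mem=6 r[T3]=6 [LOAD]
4. LOAD T1 → mem=6 r[T1]=6 [LOAD]
5. CAS T1 → mem=7 r[T1]=6 [OK]
6. LOAD T2 → mem=7 r[T2]=7 [LOAD]
7. CAS T3 → mem=7 r[T3]=6 [RETRY]
8. CAS T2 → mem=8 r[T2]=7 [OK]
9. LOAD T0 → mem=8 r[T0]=8 [LOAD]
10. CAS T0 → mem=9 r[T0]=8 [OK]

B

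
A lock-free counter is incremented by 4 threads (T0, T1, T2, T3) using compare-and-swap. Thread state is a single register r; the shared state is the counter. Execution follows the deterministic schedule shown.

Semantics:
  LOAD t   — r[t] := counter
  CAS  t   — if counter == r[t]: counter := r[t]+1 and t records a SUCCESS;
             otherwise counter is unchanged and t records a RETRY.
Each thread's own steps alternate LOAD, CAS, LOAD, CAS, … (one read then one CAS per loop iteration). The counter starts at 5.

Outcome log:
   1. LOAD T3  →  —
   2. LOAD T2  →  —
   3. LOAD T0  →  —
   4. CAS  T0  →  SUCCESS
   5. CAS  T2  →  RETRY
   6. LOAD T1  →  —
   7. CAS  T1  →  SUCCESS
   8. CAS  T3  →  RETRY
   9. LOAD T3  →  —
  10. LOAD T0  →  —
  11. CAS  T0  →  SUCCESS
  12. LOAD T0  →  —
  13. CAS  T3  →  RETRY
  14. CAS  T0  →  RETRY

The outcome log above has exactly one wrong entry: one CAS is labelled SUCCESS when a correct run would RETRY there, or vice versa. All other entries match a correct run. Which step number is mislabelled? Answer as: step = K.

Re-executing:
   1) LOAD T3:  M=5  r_T3=5
   2) LOAD T2:  M=5  r_T2=5
   3) LOAD T0:  M=5  r_T0=5
   4) CAS  T0:  M=6  r_T0=5 ✓
   5) CAS  T2:  M=6  r_T2=5 ✗
   6) LOAD T1:  M=6  r_T1=6
   7) CAS  T1:  M=7  r_T1=6 ✓
   8) CAS  T3:  M=7  r_T3=5 ✗
   9) LOAD T3:  M=7  r_T3=7
  10) LOAD T0:  M=7  r_T0=7
  11) CAS  T0:  M=8  r_T0=7 ✓
  12) LOAD T0:  M=8  r_T0=8
  13) CAS  T3:  M=8  r_T3=7 ✗
  14) CAS  T0:  M=9  r_T0=8 ✓
Flip is step 14.

step = 14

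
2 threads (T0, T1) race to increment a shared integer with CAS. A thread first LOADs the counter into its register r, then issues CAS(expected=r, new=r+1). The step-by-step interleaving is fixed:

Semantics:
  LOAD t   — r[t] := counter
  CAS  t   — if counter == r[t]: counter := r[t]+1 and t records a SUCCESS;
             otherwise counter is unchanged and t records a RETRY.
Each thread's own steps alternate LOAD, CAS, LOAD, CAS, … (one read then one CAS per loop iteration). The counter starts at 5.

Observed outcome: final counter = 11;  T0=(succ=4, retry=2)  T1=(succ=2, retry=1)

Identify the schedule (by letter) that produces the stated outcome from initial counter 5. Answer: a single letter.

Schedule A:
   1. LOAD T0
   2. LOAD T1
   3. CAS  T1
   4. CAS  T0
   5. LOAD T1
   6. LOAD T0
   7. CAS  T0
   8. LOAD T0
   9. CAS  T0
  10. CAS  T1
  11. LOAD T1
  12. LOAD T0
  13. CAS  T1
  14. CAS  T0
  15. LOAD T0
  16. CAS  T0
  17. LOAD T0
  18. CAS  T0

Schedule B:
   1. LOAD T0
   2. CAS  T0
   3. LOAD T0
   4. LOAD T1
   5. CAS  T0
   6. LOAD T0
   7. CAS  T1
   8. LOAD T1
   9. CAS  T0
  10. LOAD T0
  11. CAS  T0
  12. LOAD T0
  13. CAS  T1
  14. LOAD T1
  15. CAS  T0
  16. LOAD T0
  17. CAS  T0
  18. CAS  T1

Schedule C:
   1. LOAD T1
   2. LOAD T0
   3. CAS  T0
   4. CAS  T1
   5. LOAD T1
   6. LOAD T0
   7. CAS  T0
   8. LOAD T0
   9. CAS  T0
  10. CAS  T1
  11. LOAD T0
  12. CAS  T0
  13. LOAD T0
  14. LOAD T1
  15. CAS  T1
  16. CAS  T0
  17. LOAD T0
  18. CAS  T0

Simulating candidate A:
   1) LOAD T0:  M=5  r_T0=5
   2) LOAD T1:  M=5  r_T1=5
   3) CAS  T1:  M=6  r_T1=5 ✓
   4) CAS  T0:  M=6  r_T0=5 ✗
   5) LOAD T1:  M=6  r_T1=6
   6) LOAD T0:  M=6  r_T0=6
   7) CAS  T0:  M=7  r_T0=6 ✓
   8) LOAD T0:  M=7  r_T0=7
   9) CAS  T0:  M=8  r_T0=7 ✓
  10) CAS  T1:  M=8  r_T1=6 ✗
  11) LOAD T1:  M=8  r_T1=8
  12) LOAD T0:  M=8  r_T0=8
  13) CAS  T1:  M=9  r_T1=8 ✓
  14) CAS  T0:  M=9  r_T0=8 ✗
  15) LOAD T0:  M=9  r_T0=9
  16) CAS  T0:  M=10  r_T0=9 ✓
  17) LOAD T0:  M=10  r_T0=10
  18) CAS  T0:  M=11  r_T0=10 ✓

A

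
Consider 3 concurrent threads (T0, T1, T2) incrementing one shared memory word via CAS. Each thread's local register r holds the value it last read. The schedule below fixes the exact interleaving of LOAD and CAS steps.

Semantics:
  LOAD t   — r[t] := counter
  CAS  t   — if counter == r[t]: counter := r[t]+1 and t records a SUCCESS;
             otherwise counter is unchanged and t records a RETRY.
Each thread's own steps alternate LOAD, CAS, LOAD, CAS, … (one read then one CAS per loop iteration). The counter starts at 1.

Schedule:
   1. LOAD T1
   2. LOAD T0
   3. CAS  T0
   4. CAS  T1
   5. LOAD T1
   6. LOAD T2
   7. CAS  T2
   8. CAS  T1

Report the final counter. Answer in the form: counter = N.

1. LOAD T1 → mem=1 r[T1]=1 [LOAD]
2. LOAD T0 → mem=1 r[T0]=1 [LOAD]
3. CAS T0 → mem=2 r[T0]=1 [OK]
4. CAS T1 → mem=2 r[T1]=1 [RETRY]
5. LOAD T1 → mem=2 r[T1]=2 [LOAD]
6. LOAD T2 → mem=2 r[T2]=2 [LOAD]
7. CAS T2 → mem=3 r[T2]=2 [OK]
8. CAS T1 → mem=3 r[T1]=2 [RETRY]

counter = 3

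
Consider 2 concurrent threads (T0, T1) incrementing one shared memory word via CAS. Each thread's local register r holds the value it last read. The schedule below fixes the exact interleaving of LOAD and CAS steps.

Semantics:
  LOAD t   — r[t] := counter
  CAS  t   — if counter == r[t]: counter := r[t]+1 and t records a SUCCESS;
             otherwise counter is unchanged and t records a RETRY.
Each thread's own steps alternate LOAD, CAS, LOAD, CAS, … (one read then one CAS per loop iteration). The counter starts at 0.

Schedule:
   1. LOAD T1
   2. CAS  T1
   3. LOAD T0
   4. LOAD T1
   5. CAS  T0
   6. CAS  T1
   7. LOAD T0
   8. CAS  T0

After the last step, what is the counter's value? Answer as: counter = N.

1. LOAD T1 → mem=0 r[T1]=0 [LOAD]
2. CAS T1 → mem=1 r[T1]=0 [OK]
3. LOAD T0 → mem=1 r[T0]=1 [LOAD]
4. LOAD T1 → mem=1 r[T1]=1 [LOAD]
5. CAS T0 → mem=2 r[T0]=1 [OK]
6. CAS T1 → mem=2 r[T1]=1 [RETRY]
7. LOAD T0 → mem=2 r[T0]=2 [LOAD]
8. CAS T0 → mem=3 r[T0]=2 [OK]

counter = 3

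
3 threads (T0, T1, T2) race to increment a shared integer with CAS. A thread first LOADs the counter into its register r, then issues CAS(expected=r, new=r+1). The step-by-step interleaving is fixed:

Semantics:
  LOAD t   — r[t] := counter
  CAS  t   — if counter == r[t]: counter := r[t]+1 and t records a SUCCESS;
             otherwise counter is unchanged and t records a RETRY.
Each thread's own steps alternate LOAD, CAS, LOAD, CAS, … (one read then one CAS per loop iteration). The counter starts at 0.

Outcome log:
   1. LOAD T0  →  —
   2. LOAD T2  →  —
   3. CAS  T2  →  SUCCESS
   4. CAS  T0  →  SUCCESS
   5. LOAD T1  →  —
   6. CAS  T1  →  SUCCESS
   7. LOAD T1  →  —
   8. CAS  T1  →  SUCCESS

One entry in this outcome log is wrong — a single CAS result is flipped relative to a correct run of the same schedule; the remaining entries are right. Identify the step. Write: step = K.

Reference trace:
step 1: T0 LOAD ⇒ load; ctr=0 reg=0
step 2: T2 LOAD ⇒ load; ctr=0 reg=0
step 3: T2 CAS ⇒ ok; ctr=1 reg=0
step 4: T0 CAS ⇒ retry; ctr=1 reg=0
step 5: T1 LOAD ⇒ load; ctr=1 reg=1
step 6: T1 CAS ⇒ ok; ctr=2 reg=1
step 7: T1 LOAD ⇒ load; ctr=2 reg=2
step 8: T1 CAS ⇒ ok; ctr=3 reg=2
Flip is step 4.

step = 4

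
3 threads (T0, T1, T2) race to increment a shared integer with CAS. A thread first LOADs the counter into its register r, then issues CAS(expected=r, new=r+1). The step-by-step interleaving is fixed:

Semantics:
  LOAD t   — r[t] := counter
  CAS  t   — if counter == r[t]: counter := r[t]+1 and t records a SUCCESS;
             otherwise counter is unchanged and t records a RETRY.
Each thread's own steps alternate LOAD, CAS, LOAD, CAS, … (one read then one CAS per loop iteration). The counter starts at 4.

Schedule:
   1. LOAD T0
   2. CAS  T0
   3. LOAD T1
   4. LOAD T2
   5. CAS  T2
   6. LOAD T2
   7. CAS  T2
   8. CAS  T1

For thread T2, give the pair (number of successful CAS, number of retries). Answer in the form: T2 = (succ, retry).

T0 LOAD — after: cnt=4, r=4 — load
T0 CAS — after: cnt=5, r=4 — ok
T1 LOAD — after: cnt=5, r=5 — load
T2 LOAD — after: cnt=5, r=5 — load
T2 CAS — after: cnt=6, r=5 — ok
T2 LOAD — after: cnt=6, r=6 — load
T2 CAS — after: cnt=7, r=6 — ok
T1 CAS — after: cnt=7, r=5 — retry

T2 = (2, 0)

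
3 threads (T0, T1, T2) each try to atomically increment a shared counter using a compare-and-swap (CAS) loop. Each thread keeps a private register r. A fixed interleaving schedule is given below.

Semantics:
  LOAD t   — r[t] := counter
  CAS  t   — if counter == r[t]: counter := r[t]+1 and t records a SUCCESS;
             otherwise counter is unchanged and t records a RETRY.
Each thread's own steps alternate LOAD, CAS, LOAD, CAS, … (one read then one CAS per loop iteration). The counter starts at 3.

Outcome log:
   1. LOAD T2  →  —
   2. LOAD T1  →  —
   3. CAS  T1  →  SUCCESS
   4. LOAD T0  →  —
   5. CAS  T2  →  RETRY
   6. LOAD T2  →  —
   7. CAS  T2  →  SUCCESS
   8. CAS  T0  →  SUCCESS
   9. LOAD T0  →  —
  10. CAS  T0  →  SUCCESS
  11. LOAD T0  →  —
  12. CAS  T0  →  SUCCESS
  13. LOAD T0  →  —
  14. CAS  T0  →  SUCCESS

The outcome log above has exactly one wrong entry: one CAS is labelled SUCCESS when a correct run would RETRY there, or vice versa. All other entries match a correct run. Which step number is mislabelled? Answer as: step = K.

Correct run:
step 1: T2 LOAD ⇒ load; ctr=3 reg=3
step 2: T1 LOAD ⇒ load; ctr=3 reg=3
step 3: T1 CAS ⇒ ok; ctr=4 reg=3
step 4: T0 LOAD ⇒ load; ctr=4 reg=4
step 5: T2 CAS ⇒ retry; ctr=4 reg=3
step 6: T2 LOAD ⇒ load; ctr=4 reg=4
step 7: T2 CAS ⇒ ok; ctr=5 reg=4
step 8: T0 CAS ⇒ retry; ctr=5 reg=4
step 9: T0 LOAD ⇒ load; ctr=5 reg=5
step 10: T0 CAS ⇒ ok; ctr=6 reg=5
step 11: T0 LOAD ⇒ load; ctr=6 reg=6
step 12: T0 CAS ⇒ ok; ctr=7 reg=6
step 13: T0 LOAD ⇒ load; ctr=7 reg=7
step 14: T0 CAS ⇒ ok; ctr=8 reg=7
Log disagrees first at step 8.

step = 8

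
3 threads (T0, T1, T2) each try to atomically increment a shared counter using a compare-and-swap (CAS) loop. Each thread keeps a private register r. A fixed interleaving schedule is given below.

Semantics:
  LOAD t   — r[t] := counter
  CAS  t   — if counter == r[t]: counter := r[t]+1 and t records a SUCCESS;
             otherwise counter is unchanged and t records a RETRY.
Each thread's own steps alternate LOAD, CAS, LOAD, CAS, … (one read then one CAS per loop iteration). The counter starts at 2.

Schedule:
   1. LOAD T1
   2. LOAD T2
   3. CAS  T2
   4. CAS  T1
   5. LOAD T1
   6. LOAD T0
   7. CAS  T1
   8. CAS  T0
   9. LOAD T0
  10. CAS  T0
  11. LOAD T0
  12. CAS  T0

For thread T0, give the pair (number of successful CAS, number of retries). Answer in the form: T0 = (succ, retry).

step 1: T1 LOAD ⇒ load; ctr=2 reg=2
step 2: T2 LOAD ⇒ load; ctr=2 reg=2
step 3: T2 CAS ⇒ ok; ctr=3 reg=2
step 4: T1 CAS ⇒ retry; ctr=3 reg=2
step 5: T1 LOAD ⇒ load; ctr=3 reg=3
step 6: T0 LOAD ⇒ load; ctr=3 reg=3
step 7: T1 CAS ⇒ ok; ctr=4 reg=3
step 8: T0 CAS ⇒ retry; ctr=4 reg=3
step 9: T0 LOAD ⇒ load; ctr=4 reg=4
step 10: T0 CAS ⇒ ok; ctr=5 reg=4
step 11: T0 LOAD ⇒ load; ctr=5 reg=5
step 12: T0 CAS ⇒ ok; ctr=6 reg=5

T0 = (2, 1)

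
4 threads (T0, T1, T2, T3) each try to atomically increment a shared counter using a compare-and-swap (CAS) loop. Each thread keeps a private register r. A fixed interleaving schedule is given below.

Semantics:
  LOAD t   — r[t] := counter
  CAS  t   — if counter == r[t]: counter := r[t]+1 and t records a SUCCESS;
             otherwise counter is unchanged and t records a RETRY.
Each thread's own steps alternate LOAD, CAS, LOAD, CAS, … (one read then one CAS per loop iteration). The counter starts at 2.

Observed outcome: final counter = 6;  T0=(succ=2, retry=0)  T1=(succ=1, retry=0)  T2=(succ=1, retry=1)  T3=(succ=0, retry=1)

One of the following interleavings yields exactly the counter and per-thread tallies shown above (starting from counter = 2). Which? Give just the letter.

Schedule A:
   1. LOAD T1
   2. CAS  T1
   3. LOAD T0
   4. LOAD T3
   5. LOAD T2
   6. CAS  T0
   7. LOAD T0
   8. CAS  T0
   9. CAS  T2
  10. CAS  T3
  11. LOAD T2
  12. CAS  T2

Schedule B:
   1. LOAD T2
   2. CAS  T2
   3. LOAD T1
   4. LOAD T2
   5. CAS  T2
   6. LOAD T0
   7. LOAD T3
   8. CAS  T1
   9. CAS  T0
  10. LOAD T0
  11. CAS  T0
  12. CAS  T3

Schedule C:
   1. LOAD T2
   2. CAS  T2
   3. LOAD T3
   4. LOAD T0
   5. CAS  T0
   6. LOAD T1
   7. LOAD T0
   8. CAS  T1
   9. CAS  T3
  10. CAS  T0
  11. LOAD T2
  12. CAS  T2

A

Run A:
[1] T1.load  rd  (counter 2, T1.r 2)
[2] T1.cas  hit  (counter 3, T1.r 2)
[3] T0.load  rd  (counter 3, T0.r 3)
[4] T3.load  rd  (counter 3, T3.r 3)
[5] T2.load  rd  (counter 3, T2.r 3)
[6] T0.cas  hit  (counter 4, T0.r 3)
[7] T0.load  rd  (counter 4, T0.r 4)
[8] T0.cas  hit  (counter 5, T0.r 4)
[9] T2.cas  miss  (counter 5, T2.r 3)
[10] T3.cas  miss  (counter 5, T3.r 3)
[11] T2.load  rd  (counter 5, T2.r 5)
[12] T2.cas  hit  (counter 6, T2.r 5)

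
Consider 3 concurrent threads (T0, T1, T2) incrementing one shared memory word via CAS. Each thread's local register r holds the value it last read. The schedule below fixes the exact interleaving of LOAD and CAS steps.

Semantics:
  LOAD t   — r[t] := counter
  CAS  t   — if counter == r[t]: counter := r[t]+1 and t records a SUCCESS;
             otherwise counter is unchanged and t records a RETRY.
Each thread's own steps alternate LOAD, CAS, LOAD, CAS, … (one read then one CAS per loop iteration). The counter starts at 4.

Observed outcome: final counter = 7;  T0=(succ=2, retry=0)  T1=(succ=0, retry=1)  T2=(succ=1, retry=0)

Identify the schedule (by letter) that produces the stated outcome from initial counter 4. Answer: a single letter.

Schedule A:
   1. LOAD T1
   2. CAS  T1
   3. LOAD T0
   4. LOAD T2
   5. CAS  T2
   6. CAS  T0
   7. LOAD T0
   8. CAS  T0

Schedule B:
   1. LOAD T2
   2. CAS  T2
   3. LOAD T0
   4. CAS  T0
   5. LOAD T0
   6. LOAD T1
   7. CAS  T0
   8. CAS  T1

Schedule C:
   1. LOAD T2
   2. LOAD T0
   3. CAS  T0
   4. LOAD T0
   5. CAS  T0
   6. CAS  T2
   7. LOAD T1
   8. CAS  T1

B

Tracing schedule B:
T2 LOAD — after: cnt=4, r=4 — load
T2 CAS — after: cnt=5, r=4 — ok
T0 LOAD — after: cnt=5, r=5 — load
T0 CAS — after: cnt=6, r=5 — ok
T0 LOAD — after: cnt=6, r=6 — load
T1 LOAD — after: cnt=6, r=6 — load
T0 CAS — after: cnt=7, r=6 — ok
T1 CAS — after: cnt=7, r=6 — retry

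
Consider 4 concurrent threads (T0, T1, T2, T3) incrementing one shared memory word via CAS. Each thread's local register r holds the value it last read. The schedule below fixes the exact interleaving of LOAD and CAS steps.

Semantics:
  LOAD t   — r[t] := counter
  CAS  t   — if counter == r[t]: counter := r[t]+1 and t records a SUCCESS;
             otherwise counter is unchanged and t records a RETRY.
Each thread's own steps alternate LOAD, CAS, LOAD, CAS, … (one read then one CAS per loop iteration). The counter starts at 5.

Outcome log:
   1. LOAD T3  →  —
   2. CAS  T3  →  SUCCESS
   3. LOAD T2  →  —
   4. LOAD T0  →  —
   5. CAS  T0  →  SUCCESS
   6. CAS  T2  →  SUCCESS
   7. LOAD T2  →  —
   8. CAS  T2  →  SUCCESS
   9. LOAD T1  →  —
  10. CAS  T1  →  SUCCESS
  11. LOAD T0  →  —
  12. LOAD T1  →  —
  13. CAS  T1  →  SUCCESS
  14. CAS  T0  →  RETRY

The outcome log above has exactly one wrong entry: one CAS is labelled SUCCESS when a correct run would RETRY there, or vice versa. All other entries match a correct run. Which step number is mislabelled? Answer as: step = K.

Reference trace:
T3 LOAD — after: cnt=5, r=5 — load
T3 CAS — after: cnt=6, r=5 — ok
T2 LOAD — after: cnt=6, r=6 — load
T0 LOAD — after: cnt=6, r=6 — load
T0 CAS — after: cnt=7, r=6 — ok
T2 CAS — after: cnt=7, r=6 — retry
T2 LOAD — after: cnt=7, r=7 — load
T2 CAS — after: cnt=8, r=7 — ok
T1 LOAD — after: cnt=8, r=8 — load
T1 CAS — after: cnt=9, r=8 — ok
T0 LOAD — after: cnt=9, r=9 — load
T1 LOAD — after: cnt=9, r=9 — load
T1 CAS — after: cnt=10, r=9 — ok
T0 CAS — after: cnt=10, r=9 — retry
Mismatch at 6.

step = 6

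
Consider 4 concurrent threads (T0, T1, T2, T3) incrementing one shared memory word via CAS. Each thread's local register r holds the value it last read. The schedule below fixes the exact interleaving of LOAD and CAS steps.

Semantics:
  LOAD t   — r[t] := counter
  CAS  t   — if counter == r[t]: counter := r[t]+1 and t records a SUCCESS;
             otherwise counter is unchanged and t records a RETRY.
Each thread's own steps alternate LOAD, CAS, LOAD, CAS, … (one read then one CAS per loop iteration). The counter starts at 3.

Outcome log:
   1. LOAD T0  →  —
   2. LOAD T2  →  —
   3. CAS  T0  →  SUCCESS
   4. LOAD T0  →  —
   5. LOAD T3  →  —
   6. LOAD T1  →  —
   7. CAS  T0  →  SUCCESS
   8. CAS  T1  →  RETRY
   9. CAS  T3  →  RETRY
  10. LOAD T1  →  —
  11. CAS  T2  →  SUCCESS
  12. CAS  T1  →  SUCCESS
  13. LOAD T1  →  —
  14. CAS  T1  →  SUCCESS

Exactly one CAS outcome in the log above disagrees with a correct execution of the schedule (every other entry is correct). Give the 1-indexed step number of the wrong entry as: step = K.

step = 11

Reference trace:
T0 LOAD — after: cnt=3, r=3 — load
T2 LOAD — after: cnt=3, r=3 — load
T0 CAS — after: cnt=4, r=3 — ok
T0 LOAD — after: cnt=4, r=4 — load
T3 LOAD — after: cnt=4, r=4 — load
T1 LOAD — after: cnt=4, r=4 — load
T0 CAS — after: cnt=5, r=4 — ok
T1 CAS — after: cnt=5, r=4 — retry
T3 CAS — after: cnt=5, r=4 — retry
T1 LOAD — after: cnt=5, r=5 — load
T2 CAS — after: cnt=5, r=3 — retry
T1 CAS — after: cnt=6, r=5 — ok
T1 LOAD — after: cnt=6, r=6 — load
T1 CAS — after: cnt=7, r=6 — ok
Flip is step 11.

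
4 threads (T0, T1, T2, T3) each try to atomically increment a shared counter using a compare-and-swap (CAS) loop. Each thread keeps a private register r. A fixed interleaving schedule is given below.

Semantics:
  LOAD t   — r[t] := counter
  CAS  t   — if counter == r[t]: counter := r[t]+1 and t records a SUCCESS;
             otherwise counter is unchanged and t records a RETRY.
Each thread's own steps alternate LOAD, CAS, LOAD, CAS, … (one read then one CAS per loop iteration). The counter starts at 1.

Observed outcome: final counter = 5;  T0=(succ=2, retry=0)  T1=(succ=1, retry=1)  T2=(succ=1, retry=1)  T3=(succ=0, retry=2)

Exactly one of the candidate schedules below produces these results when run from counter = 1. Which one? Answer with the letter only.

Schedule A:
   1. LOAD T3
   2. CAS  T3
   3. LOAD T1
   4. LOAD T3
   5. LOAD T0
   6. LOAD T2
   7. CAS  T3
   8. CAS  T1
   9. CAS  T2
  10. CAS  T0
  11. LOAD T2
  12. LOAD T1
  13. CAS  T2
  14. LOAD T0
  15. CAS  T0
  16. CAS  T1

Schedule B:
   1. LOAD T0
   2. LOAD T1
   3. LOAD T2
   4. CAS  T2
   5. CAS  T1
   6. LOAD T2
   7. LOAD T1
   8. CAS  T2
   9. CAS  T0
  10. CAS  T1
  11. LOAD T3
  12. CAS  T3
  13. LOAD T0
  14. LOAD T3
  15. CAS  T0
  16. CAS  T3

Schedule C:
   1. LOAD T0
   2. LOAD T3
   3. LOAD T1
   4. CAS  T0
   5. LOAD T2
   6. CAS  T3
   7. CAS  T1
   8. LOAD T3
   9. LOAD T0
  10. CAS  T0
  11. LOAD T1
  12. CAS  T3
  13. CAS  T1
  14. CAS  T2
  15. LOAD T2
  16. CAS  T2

Run C:
step 1: T0 LOAD ⇒ load; ctr=1 reg=1
step 2: T3 LOAD ⇒ load; ctr=1 reg=1
step 3: T1 LOAD ⇒ load; ctr=1 reg=1
step 4: T0 CAS ⇒ ok; ctr=2 reg=1
step 5: T2 LOAD ⇒ load; ctr=2 reg=2
step 6: T3 CAS ⇒ retry; ctr=2 reg=1
step 7: T1 CAS ⇒ retry; ctr=2 reg=1
step 8: T3 LOAD ⇒ load; ctr=2 reg=2
step 9: T0 LOAD ⇒ load; ctr=2 reg=2
step 10: T0 CAS ⇒ ok; ctr=3 reg=2
step 11: T1 LOAD ⇒ load; ctr=3 reg=3
step 12: T3 CAS ⇒ retry; ctr=3 reg=2
step 13: T1 CAS ⇒ ok; ctr=4 reg=3
step 14: T2 CAS ⇒ retry; ctr=4 reg=2
step 15: T2 LOAD ⇒ load; ctr=4 reg=4
step 16: T2 CAS ⇒ ok; ctr=5 reg=4

C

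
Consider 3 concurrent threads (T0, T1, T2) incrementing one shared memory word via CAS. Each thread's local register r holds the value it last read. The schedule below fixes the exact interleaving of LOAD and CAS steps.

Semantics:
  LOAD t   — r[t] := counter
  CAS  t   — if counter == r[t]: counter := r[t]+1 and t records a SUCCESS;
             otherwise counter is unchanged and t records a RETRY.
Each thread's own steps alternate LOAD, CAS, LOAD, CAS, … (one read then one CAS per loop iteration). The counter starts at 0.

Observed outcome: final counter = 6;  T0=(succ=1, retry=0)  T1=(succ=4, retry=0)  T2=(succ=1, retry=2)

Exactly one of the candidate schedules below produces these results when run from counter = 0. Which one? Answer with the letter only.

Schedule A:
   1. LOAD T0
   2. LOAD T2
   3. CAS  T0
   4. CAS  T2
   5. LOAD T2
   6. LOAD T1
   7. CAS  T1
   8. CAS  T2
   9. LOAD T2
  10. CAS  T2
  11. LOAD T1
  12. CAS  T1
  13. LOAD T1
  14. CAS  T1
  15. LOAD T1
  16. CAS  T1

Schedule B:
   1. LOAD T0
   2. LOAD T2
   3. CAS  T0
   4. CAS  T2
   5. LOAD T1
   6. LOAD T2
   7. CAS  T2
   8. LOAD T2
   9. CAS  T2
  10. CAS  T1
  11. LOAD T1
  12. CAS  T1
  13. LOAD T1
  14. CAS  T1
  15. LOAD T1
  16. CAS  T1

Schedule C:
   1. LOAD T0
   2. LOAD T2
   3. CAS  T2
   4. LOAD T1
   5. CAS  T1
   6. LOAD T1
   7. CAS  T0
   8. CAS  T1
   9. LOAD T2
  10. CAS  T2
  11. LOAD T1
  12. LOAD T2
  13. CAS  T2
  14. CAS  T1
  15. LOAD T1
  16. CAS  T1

Run A:
step 1: T0 LOAD ⇒ load; ctr=0 reg=0
step 2: T2 LOAD ⇒ load; ctr=0 reg=0
step 3: T0 CAS ⇒ ok; ctr=1 reg=0
step 4: T2 CAS ⇒ retry; ctr=1 reg=0
step 5: T2 LOAD ⇒ load; ctr=1 reg=1
step 6: T1 LOAD ⇒ load; ctr=1 reg=1
step 7: T1 CAS ⇒ ok; ctr=2 reg=1
step 8: T2 CAS ⇒ retry; ctr=2 reg=1
step 9: T2 LOAD ⇒ load; ctr=2 reg=2
step 10: T2 CAS ⇒ ok; ctr=3 reg=2
step 11: T1 LOAD ⇒ load; ctr=3 reg=3
step 12: T1 CAS ⇒ ok; ctr=4 reg=3
step 13: T1 LOAD ⇒ load; ctr=4 reg=4
step 14: T1 CAS ⇒ ok; ctr=5 reg=4
step 15: T1 LOAD ⇒ load; ctr=5 reg=5
step 16: T1 CAS ⇒ ok; ctr=6 reg=5

A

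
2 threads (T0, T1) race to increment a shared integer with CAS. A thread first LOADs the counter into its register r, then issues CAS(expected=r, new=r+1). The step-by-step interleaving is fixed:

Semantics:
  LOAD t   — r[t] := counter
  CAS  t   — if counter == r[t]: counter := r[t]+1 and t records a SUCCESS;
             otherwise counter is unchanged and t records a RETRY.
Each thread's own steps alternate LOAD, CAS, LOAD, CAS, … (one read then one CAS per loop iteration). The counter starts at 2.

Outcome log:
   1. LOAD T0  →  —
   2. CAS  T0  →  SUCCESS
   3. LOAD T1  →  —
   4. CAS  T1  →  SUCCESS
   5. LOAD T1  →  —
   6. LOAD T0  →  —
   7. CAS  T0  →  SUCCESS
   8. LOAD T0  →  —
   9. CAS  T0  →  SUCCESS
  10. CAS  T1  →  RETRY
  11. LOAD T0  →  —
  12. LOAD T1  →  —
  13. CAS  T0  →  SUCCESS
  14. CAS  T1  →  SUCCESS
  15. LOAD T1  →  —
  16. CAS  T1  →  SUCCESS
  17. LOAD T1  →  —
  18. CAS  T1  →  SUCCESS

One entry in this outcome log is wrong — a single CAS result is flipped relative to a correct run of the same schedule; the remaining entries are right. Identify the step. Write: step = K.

step = 14

Correct run:
step 1: T0 LOAD ⇒ load; ctr=2 reg=2
step 2: T0 CAS ⇒ ok; ctr=3 reg=2
step 3: T1 LOAD ⇒ load; ctr=3 reg=3
step 4: T1 CAS ⇒ ok; ctr=4 reg=3
step 5: T1 LOAD ⇒ load; ctr=4 reg=4
step 6: T0 LOAD ⇒ load; ctr=4 reg=4
step 7: T0 CAS ⇒ ok; ctr=5 reg=4
step 8: T0 LOAD ⇒ load; ctr=5 reg=5
step 9: T0 CAS ⇒ ok; ctr=6 reg=5
step 10: T1 CAS ⇒ retry; ctr=6 reg=4
step 11: T0 LOAD ⇒ load; ctr=6 reg=6
step 12: T1 LOAD ⇒ load; ctr=6 reg=6
step 13: T0 CAS ⇒ ok; ctr=7 reg=6
step 14: T1 CAS ⇒ retry; ctr=7 reg=6
step 15: T1 LOAD ⇒ load; ctr=7 reg=7
step 16: T1 CAS ⇒ ok; ctr=8 reg=7
step 17: T1 LOAD ⇒ load; ctr=8 reg=8
step 18: T1 CAS ⇒ ok; ctr=9 reg=8
Log disagrees first at step 14.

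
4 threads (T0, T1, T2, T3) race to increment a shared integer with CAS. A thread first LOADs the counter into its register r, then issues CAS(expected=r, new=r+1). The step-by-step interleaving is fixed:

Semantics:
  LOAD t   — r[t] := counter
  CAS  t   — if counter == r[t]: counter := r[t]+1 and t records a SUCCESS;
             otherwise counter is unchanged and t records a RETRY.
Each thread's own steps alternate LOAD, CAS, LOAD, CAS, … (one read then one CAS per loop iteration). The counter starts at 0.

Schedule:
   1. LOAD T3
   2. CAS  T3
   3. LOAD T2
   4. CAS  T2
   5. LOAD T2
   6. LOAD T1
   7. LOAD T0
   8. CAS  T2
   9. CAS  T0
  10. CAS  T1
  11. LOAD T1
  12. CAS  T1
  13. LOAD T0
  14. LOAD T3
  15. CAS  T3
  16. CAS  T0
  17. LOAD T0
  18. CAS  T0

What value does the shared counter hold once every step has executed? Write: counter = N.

counter = 6

1. LOAD T3 → mem=0 r[T3]=0 [LOAD]
2. CAS T3 → mem=1 r[T3]=0 [OK]
3. LOAD T2 → mem=1 r[T2]=1 [LOAD]
4. CAS T2 → mem=2 r[T2]=1 [OK]
5. LOAD T2 → mem=2 r[T2]=2 [LOAD]
6. LOAD T1 → mem=2 r[T1]=2 [LOAD]
7. LOAD T0 → mem=2 r[T0]=2 [LOAD]
8. CAS T2 → mem=3 r[T2]=2 [OK]
9. CAS T0 → mem=3 r[T0]=2 [RETRY]
10. CAS T1 → mem=3 r[T1]=2 [RETRY]
11. LOAD T1 → mem=3 r[T1]=3 [LOAD]
12. CAS T1 → mem=4 r[T1]=3 [OK]
13. LOAD T0 → mem=4 r[T0]=4 [LOAD]
14. LOAD T3 → mem=4 r[T3]=4 [LOAD]
15. CAS T3 → mem=5 r[T3]=4 [OK]
16. CAS T0 → mem=5 r[T0]=4 [RETRY]
17. LOAD T0 → mem=5 r[T0]=5 [LOAD]
18. CAS T0 → mem=6 r[T0]=5 [OK]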